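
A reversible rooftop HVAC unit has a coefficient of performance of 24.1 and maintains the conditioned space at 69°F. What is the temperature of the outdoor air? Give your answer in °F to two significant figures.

91 °F

COP_R = T_C/(T_H − T_C) gives T_H − T_C = T_C/COP.
With T_C = 293.71 K, T_H = 293.71 × (1 + 1/24.1) = 305.89 K.
Converting, 305.89 K = 90.94°F.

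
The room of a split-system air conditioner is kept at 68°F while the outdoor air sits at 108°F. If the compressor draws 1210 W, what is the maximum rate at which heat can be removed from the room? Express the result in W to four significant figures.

15960 W

In absolute terms T_C = 293.15 K and T_H = 315.37 K, so ΔT = 22.22 K.
COP_Carnot = T_C/ΔT = 293.15/22.22 = 13.19.
Q̇_max = COP_Carnot × Ẇ = 13.19 × 1210 W = 15960 W.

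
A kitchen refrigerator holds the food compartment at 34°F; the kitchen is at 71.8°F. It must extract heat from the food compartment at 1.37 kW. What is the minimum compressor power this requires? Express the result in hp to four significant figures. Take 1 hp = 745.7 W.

In absolute terms T_C = 274.26 K and T_H = 295.26 K, so ΔT = 21.00 K.
COP_Carnot = T_C/ΔT = 274.26/21.00 = 13.06.
Ẇ_min = Q̇/COP_Carnot = 1.370/13.06 = 0.1049 kW = 0.1407 hp.

0.1407 hp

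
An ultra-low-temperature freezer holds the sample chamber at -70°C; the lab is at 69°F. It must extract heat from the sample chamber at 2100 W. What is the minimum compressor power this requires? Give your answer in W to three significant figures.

In absolute terms T_C = 203.15 K and T_H = 293.71 K, so ΔT = 90.56 K.
COP_Carnot = T_C/ΔT = 203.15/90.56 = 2.243.
Ẇ_min = Q̇/COP_Carnot = 2100/2.243 = 936.1 W.

936 W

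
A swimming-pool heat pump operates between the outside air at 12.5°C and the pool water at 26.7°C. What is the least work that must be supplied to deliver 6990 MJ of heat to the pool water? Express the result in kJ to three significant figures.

In absolute terms T_C = 285.65 K and T_H = 299.85 K, so ΔT = 14.20 K.
The reversible limit is COP_HP = T_H/ΔT = 21.12, so W_min = Q_H/COP = Q_H·ΔT/T_H.
W_min = 6990 × 14.20/299.85 = 331.0 MJ = 331000 kJ.

331000 kJ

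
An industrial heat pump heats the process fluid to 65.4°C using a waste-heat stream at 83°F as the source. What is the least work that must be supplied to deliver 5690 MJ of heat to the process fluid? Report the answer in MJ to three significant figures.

In absolute terms T_C = 301.48 K and T_H = 338.55 K, so ΔT = 37.07 K.
The reversible limit is COP_HP = T_H/ΔT = 9.134, so W_min = Q_H/COP = Q_H·ΔT/T_H.
W_min = 5690 × 37.07/338.55 = 623.0 MJ.

623 MJ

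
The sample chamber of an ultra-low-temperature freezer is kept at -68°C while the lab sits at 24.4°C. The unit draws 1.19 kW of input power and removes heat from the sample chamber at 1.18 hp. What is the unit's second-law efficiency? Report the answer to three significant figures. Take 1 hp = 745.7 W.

0.333

Converting, Q̇_C = 1.180 hp = 0.8799 kW, so COP_actual = Q̇_C/Ẇ = 0.8799/1.190 = 0.7394.
In absolute terms T_C = 205.15 K and T_H = 297.55 K, so ΔT = 92.40 K.
COP_Carnot = T_C/ΔT = 205.15/92.40 = 2.220.
η_II = COP_actual/COP_Carnot = 0.7394/2.220 = 0.3330.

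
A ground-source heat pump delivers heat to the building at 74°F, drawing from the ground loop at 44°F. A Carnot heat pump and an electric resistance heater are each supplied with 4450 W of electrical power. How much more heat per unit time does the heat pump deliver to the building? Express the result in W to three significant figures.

In absolute terms T_C = 279.82 K and T_H = 296.48 K, so ΔT = 16.67 K.
COP_Carnot = T_H/ΔT = 296.48/16.67 = 17.79.
The heat pump delivers Q̇_H = COP × Ẇ = 79160 W; the resistance heater delivers Ẇ = 4450 W.
Extra = (COP − 1)·Ẇ = 74710 W.

74700 W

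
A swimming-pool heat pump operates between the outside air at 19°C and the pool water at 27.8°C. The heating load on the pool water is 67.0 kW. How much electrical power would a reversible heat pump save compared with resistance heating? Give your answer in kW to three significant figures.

In absolute terms T_C = 292.15 K and T_H = 300.95 K, so ΔT = 8.800 K.
COP_Carnot = T_H/ΔT = 300.95/8.800 = 34.20.
Resistance heating needs Ẇ_res = Q̇_H = 67.00 kW; the reversible heat pump needs only Ẇ_hp = Q̇_H/COP = 1.959 kW.
Saving = 67.00 − 1.959 = 65.04 kW.

65.0 kW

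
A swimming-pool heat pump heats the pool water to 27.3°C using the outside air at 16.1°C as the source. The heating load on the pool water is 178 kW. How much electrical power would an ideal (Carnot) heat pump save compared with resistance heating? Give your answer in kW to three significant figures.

In absolute terms T_C = 289.25 K and T_H = 300.45 K, so ΔT = 11.20 K.
COP_Carnot = T_H/ΔT = 300.45/11.20 = 26.83.
Resistance heating needs Ẇ_res = Q̇_H = 178.0 kW; the reversible heat pump needs only Ẇ_hp = Q̇_H/COP = 6.635 kW.
Saving = 178.0 − 6.635 = 171.4 kW.

171 kW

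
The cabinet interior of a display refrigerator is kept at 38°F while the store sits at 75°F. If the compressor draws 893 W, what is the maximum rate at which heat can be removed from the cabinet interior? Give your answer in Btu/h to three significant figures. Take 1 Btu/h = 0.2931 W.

41000 Btu/h

In absolute terms T_C = 276.48 K and T_H = 297.04 K, so ΔT = 20.56 K.
COP_Carnot = T_C/ΔT = 276.48/20.56 = 13.45.
Q̇_max = COP_Carnot × Ẇ = 13.45 × 893.0 W = 12010 W = 40980 Btu/h.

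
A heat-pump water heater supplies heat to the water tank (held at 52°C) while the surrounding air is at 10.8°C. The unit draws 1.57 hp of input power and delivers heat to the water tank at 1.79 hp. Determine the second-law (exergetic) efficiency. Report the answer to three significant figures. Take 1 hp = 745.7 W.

0.144

COP_actual = Q̇_H/Ẇ = 1.790/1.570 = 1.140.
In absolute terms T_C = 283.95 K and T_H = 325.15 K, so ΔT = 41.20 K.
COP_Carnot = T_H/ΔT = 325.15/41.20 = 7.892.
η_II = COP_actual/COP_Carnot = 1.140/7.892 = 0.1445.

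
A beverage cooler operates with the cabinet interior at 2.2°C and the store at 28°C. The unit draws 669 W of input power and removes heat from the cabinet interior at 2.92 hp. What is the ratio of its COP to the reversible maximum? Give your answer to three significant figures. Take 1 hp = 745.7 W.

Converting, Q̇_C = 2.920 hp = 2177 W, so COP_actual = Q̇_C/Ẇ = 2177/669.0 = 3.255.
In absolute terms T_C = 275.35 K and T_H = 301.15 K, so ΔT = 25.80 K.
COP_Carnot = T_C/ΔT = 275.35/25.80 = 10.67.
η_II = COP_actual/COP_Carnot = 3.255/10.67 = 0.3050.

0.305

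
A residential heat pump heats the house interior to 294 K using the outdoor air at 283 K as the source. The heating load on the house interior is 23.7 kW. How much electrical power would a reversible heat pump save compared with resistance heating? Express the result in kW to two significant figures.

23 kW

The reservoir spacing is ΔT = 294 − 283 = 11.00 K.
COP_Carnot = T_H/ΔT = 294.00/11.00 = 26.73.
Resistance heating needs Ẇ_res = Q̇_H = 23.70 kW; the reversible heat pump needs only Ẇ_hp = Q̇_H/COP = 0.8867 kW.
Saving = 23.70 − 0.8867 = 22.81 kW.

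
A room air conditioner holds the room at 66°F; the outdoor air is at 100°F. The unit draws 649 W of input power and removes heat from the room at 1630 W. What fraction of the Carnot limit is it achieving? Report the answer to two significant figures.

0.16

COP_actual = Q̇_C/Ẇ = 1630/649.0 = 2.512.
In absolute terms T_C = 292.04 K and T_H = 310.93 K, so ΔT = 18.89 K.
COP_Carnot = T_C/ΔT = 292.04/18.89 = 15.46.
η_II = COP_actual/COP_Carnot = 2.512/15.46 = 0.1624.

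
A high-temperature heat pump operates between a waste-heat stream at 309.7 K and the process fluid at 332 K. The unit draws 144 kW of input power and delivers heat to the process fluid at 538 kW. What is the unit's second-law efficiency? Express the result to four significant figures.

0.2509

COP_actual = Q̇_H/Ẇ = 538.0/144.0 = 3.736.
The reservoir spacing is ΔT = 332 − 309.7 = 22.30 K.
COP_Carnot = T_H/ΔT = 332.00/22.30 = 14.89.
η_II = COP_actual/COP_Carnot = 3.736/14.89 = 0.2509.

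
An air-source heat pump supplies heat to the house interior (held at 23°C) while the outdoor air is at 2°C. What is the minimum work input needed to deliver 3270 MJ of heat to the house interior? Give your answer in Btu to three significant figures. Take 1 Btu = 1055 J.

220000 Btu

In absolute terms T_C = 275.15 K and T_H = 296.15 K, so ΔT = 21.00 K.
The reversible limit is COP_HP = T_H/ΔT = 14.10, so W_min = Q_H/COP = Q_H·ΔT/T_H.
W_min = 3270 × 21.00/296.15 = 231.9 MJ = 219800 Btu.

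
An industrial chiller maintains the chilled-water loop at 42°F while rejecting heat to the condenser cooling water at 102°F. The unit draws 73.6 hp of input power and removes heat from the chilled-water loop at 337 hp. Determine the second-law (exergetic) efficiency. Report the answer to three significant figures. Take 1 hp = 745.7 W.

COP_actual = Q̇_C/Ẇ = 337.0/73.60 = 4.579.
In absolute terms T_C = 278.71 K and T_H = 312.04 K, so ΔT = 33.33 K.
COP_Carnot = T_C/ΔT = 278.71/33.33 = 8.361.
η_II = COP_actual/COP_Carnot = 4.579/8.361 = 0.5476.

0.548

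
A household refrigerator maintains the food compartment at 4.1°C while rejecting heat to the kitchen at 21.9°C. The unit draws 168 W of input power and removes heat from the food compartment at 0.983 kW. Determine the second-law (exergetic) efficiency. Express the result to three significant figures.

0.376

Converting, Q̇_C = 0.9830 kW = 983.0 W, so COP_actual = Q̇_C/Ẇ = 983.0/168.0 = 5.851.
In absolute terms T_C = 277.25 K and T_H = 295.05 K, so ΔT = 17.80 K.
COP_Carnot = T_C/ΔT = 277.25/17.80 = 15.58.
η_II = COP_actual/COP_Carnot = 5.851/15.58 = 0.3757.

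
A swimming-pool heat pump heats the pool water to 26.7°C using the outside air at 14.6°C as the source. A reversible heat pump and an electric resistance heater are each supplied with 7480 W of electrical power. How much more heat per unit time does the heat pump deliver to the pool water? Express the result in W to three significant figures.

In absolute terms T_C = 287.75 K and T_H = 299.85 K, so ΔT = 12.10 K.
COP_Carnot = T_H/ΔT = 299.85/12.10 = 24.78.
The heat pump delivers Q̇_H = COP × Ẇ = 185400 W; the resistance heater delivers Ẇ = 7480 W.
Extra = (COP − 1)·Ẇ = 177900 W.

178000 W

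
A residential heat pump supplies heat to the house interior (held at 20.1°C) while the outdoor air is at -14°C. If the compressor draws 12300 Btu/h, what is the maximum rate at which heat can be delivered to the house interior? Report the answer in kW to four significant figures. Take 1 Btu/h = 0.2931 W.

In absolute terms T_C = 259.15 K and T_H = 293.25 K, so ΔT = 34.10 K.
COP_Carnot = T_H/ΔT = 293.25/34.10 = 8.600.
Q̇_max = COP_Carnot × Ẇ = 8.600 × 12300 Btu/h = 105800 Btu/h = 31.00 kW.

31.00 kW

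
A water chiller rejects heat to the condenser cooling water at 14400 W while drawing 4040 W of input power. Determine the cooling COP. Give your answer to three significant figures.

2.56

The first law gives Q̇_H = Q̇_C + Ẇ, so the three rates are Q̇_C = 10360, Q̇_H = 14400, Ẇ = 4040 W.
COP_R = Q̇_C/Ẇ = 10360/4040 = 2.564.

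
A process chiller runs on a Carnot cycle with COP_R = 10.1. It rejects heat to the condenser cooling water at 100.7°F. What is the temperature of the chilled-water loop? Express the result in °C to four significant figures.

10.12 °C

For a Carnot refrigerator COP_R = T_C/(T_H − T_C), so T_C = COP·T_H/(1 + COP).
With T_H = 311.32 K, T_C = 10.1 × 311.32/11.10 = 283.27 K.
Converting, 283.27 K = 10.12°C.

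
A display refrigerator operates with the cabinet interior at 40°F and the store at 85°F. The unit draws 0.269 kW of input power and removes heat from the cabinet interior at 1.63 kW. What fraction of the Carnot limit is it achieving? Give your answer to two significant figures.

0.55

COP_actual = Q̇_C/Ẇ = 1.630/0.2690 = 6.059.
In absolute terms T_C = 277.59 K and T_H = 302.59 K, so ΔT = 25.00 K.
COP_Carnot = T_C/ΔT = 277.59/25.00 = 11.10.
η_II = COP_actual/COP_Carnot = 6.059/11.10 = 0.5457.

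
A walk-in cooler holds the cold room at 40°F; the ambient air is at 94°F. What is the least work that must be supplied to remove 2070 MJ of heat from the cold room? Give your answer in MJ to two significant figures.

220 MJ

In absolute terms T_C = 277.59 K and T_H = 307.59 K, so ΔT = 30.00 K.
The reversible limit is COP_R = T_C/ΔT = 9.253, so W_min = Q_C/COP = Q_C·ΔT/T_C.
W_min = 2070 × 30.00/277.59 = 223.7 MJ.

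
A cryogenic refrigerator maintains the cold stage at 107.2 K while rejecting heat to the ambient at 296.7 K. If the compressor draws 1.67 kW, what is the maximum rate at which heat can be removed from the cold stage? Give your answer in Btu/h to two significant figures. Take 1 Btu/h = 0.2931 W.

3200 Btu/h

The reservoir spacing is ΔT = 296.7 − 107.2 = 189.5 K.
COP_Carnot = T_C/ΔT = 107.20/189.5 = 0.5657.
Q̇_max = COP_Carnot × Ẇ = 0.5657 × 1.670 kW = 0.9447 kW = 3223 Btu/h.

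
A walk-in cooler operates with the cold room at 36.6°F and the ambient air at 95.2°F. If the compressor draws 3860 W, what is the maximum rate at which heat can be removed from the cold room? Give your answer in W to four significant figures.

32690 W

In absolute terms T_C = 275.71 K and T_H = 308.26 K, so ΔT = 32.56 K.
COP_Carnot = T_C/ΔT = 275.71/32.56 = 8.469.
Q̇_max = COP_Carnot × Ẇ = 8.469 × 3860 W = 32690 W.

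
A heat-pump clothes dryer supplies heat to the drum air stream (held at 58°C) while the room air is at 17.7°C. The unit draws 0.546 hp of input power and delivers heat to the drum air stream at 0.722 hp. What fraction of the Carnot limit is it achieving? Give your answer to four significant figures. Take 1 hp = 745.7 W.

COP_actual = Q̇_H/Ẇ = 0.7220/0.5460 = 1.322.
In absolute terms T_C = 290.85 K and T_H = 331.15 K, so ΔT = 40.30 K.
COP_Carnot = T_H/ΔT = 331.15/40.30 = 8.217.
η_II = COP_actual/COP_Carnot = 1.322/8.217 = 0.1609.

0.1609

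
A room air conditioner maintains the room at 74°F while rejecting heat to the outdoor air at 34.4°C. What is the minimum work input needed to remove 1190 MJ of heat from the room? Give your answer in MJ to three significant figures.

In absolute terms T_C = 296.48 K and T_H = 307.55 K, so ΔT = 11.07 K.
The reversible limit is COP_R = T_C/ΔT = 26.79, so W_min = Q_C/COP = Q_C·ΔT/T_C.
W_min = 1190 × 11.07/296.48 = 44.42 MJ.

44.4 MJ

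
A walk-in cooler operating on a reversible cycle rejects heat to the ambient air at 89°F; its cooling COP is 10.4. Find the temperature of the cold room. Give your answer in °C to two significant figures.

For a Carnot refrigerator COP_R = T_C/(T_H − T_C), so T_C = COP·T_H/(1 + COP).
With T_H = 304.82 K, T_C = 10.4 × 304.82/11.40 = 278.08 K.
Converting, 278.08 K = 4.93°C.

4.9 °C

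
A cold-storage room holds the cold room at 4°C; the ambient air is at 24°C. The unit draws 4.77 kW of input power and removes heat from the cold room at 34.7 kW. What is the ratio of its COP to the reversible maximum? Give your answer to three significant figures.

COP_actual = Q̇_C/Ẇ = 34.70/4.770 = 7.275.
In absolute terms T_C = 277.15 K and T_H = 297.15 K, so ΔT = 20.00 K.
COP_Carnot = T_C/ΔT = 277.15/20.00 = 13.86.
η_II = COP_actual/COP_Carnot = 7.275/13.86 = 0.5250.

0.525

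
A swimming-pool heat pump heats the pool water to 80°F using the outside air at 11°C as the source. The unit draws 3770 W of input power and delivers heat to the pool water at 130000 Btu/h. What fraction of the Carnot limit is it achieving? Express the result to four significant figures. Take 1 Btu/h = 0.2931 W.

Converting, Q̇_H = 130000 Btu/h = 38100 W, so COP_actual = Q̇_H/Ẇ = 38100/3770 = 10.11.
In absolute terms T_C = 284.15 K and T_H = 299.82 K, so ΔT = 15.67 K.
COP_Carnot = T_H/ΔT = 299.82/15.67 = 19.14.
η_II = COP_actual/COP_Carnot = 10.11/19.14 = 0.5281.

0.5281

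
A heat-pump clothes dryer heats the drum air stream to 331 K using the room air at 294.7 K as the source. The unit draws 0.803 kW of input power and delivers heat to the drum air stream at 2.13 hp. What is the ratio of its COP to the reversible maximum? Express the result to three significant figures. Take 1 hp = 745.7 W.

Converting, Q̇_H = 2.130 hp = 1.588 kW, so COP_actual = Q̇_H/Ẇ = 1.588/0.8030 = 1.978.
The reservoir spacing is ΔT = 331 − 294.7 = 36.30 K.
COP_Carnot = T_H/ΔT = 331.00/36.30 = 9.118.
η_II = COP_actual/COP_Carnot = 1.978/9.118 = 0.2169.

0.217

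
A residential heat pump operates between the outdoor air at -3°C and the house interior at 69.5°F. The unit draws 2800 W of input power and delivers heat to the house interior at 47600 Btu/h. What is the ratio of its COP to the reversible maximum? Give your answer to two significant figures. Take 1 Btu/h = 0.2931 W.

Converting, Q̇_H = 47600 Btu/h = 13950 W, so COP_actual = Q̇_H/Ẇ = 13950/2800 = 4.983.
In absolute terms T_C = 270.15 K and T_H = 293.98 K, so ΔT = 23.83 K.
COP_Carnot = T_H/ΔT = 293.98/23.83 = 12.33.
η_II = COP_actual/COP_Carnot = 4.983/12.33 = 0.4039.

0.40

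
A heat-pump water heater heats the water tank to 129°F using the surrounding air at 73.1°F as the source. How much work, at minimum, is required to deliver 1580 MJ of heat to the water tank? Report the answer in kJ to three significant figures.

In absolute terms T_C = 295.98 K and T_H = 327.04 K, so ΔT = 31.06 K.
The reversible limit is COP_HP = T_H/ΔT = 10.53, so W_min = Q_H/COP = Q_H·ΔT/T_H.
W_min = 1580 × 31.06/327.04 = 150.0 MJ = 150000 kJ.

150000 kJ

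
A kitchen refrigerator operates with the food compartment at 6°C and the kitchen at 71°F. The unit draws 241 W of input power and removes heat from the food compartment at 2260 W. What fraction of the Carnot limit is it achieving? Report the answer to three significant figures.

COP_actual = Q̇_C/Ẇ = 2260/241.0 = 9.378.
In absolute terms T_C = 279.15 K and T_H = 294.82 K, so ΔT = 15.67 K.
COP_Carnot = T_C/ΔT = 279.15/15.67 = 17.82.
η_II = COP_actual/COP_Carnot = 9.378/17.82 = 0.5263.

0.526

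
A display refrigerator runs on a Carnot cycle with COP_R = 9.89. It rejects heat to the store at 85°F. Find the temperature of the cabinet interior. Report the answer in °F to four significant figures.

34.98 °F

For a Carnot refrigerator COP_R = T_C/(T_H − T_C), so T_C = COP·T_H/(1 + COP).
With T_H = 302.59 K, T_C = 9.89 × 302.59/10.89 = 274.81 K.
Converting, 274.81 K = 34.98°F.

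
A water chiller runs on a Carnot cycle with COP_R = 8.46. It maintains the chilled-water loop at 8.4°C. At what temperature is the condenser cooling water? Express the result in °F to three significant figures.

COP_R = T_C/(T_H − T_C) gives T_H − T_C = T_C/COP.
With T_C = 281.55 K, T_H = 281.55 × (1 + 1/8.46) = 314.83 K.
Converting, 314.83 K = 107.02°F.

107 °F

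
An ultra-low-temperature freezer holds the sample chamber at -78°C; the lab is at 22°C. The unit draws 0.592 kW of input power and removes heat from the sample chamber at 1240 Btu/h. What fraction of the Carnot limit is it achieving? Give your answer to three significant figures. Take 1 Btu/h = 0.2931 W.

Converting, Q̇_C = 1240 Btu/h = 0.3634 kW, so COP_actual = Q̇_C/Ẇ = 0.3634/0.5920 = 0.6139.
In absolute terms T_C = 195.15 K and T_H = 295.15 K, so ΔT = 100.0 K.
COP_Carnot = T_C/ΔT = 195.15/100.0 = 1.952.
η_II = COP_actual/COP_Carnot = 0.6139/1.952 = 0.3146.

0.315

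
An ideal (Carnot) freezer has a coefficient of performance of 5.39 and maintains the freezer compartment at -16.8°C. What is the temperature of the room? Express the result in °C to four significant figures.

30.76 °C

COP_R = T_C/(T_H − T_C) gives T_H − T_C = T_C/COP.
With T_C = 256.35 K, T_H = 256.35 × (1 + 1/5.39) = 303.91 K.
Converting, 303.91 K = 30.76°C.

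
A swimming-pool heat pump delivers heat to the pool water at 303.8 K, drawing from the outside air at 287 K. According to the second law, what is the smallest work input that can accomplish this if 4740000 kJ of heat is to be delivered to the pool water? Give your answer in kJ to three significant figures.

The reservoir spacing is ΔT = 303.8 − 287 = 16.80 K.
The reversible limit is COP_HP = T_H/ΔT = 18.08, so W_min = Q_H/COP = Q_H·ΔT/T_H.
W_min = 4740000 × 16.80/303.80 = 262100 kJ.

262000 kJ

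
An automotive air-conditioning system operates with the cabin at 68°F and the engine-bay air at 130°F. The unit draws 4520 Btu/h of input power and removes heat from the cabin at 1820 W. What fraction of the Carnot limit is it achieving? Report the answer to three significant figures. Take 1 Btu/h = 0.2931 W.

Converting, Q̇_C = 1820 W = 6209 Btu/h, so COP_actual = Q̇_C/Ẇ = 6209/4520 = 1.374.
In absolute terms T_C = 293.15 K and T_H = 327.59 K, so ΔT = 34.44 K.
COP_Carnot = T_C/ΔT = 293.15/34.44 = 8.511.
η_II = COP_actual/COP_Carnot = 1.374/8.511 = 0.1614.

0.161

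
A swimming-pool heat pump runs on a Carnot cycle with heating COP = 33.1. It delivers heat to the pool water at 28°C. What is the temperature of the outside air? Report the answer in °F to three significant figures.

66.0 °F

COP_HP = T_H/(T_H − T_C) gives T_H − T_C = T_H/COP.
With T_H = 301.15 K, T_C = 301.15 × (1 − 1/33.1) = 292.05 K.
Converting, 292.05 K = 66.02°F.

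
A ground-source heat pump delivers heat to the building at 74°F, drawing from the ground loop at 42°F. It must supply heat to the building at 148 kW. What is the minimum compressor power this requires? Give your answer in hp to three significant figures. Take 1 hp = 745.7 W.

11.9 hp

In absolute terms T_C = 278.71 K and T_H = 296.48 K, so ΔT = 17.78 K.
COP_Carnot = T_H/ΔT = 296.48/17.78 = 16.68.
Ẇ_min = Q̇/COP_Carnot = 148.0/16.68 = 8.874 kW = 11.90 hp.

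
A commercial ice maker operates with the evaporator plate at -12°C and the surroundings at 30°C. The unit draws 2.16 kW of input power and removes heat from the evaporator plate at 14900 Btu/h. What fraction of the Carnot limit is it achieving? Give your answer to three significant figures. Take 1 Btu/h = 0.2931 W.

0.325

Converting, Q̇_C = 14900 Btu/h = 4.367 kW, so COP_actual = Q̇_C/Ẇ = 4.367/2.160 = 2.022.
In absolute terms T_C = 261.15 K and T_H = 303.15 K, so ΔT = 42.00 K.
COP_Carnot = T_C/ΔT = 261.15/42.00 = 6.218.
η_II = COP_actual/COP_Carnot = 2.022/6.218 = 0.3252.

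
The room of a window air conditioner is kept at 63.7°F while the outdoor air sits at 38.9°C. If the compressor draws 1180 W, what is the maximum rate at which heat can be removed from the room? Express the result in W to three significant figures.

16100 W

In absolute terms T_C = 290.76 K and T_H = 312.05 K, so ΔT = 21.29 K.
COP_Carnot = T_C/ΔT = 290.76/21.29 = 13.66.
Q̇_max = COP_Carnot × Ẇ = 13.66 × 1180 W = 16120 W.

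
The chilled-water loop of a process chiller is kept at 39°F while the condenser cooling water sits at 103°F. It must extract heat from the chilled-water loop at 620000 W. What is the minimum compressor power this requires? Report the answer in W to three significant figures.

In absolute terms T_C = 277.04 K and T_H = 312.59 K, so ΔT = 35.56 K.
COP_Carnot = T_C/ΔT = 277.04/35.56 = 7.792.
Ẇ_min = Q̇/COP_Carnot = 620000/7.792 = 79570 W.

79600 W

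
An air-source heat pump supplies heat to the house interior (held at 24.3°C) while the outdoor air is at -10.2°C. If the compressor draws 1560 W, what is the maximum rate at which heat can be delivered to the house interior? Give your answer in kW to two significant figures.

13 kW

In absolute terms T_C = 262.95 K and T_H = 297.45 K, so ΔT = 34.50 K.
COP_Carnot = T_H/ΔT = 297.45/34.50 = 8.622.
Q̇_max = COP_Carnot × Ẇ = 8.622 × 1560 W = 13450 W = 13.45 kW.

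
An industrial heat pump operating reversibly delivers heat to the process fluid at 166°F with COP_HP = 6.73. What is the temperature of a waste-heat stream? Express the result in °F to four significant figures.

COP_HP = T_H/(T_H − T_C) gives T_H − T_C = T_H/COP.
With T_H = 347.59 K, T_C = 347.59 × (1 − 1/6.73) = 295.95 K.
Converting, 295.95 K = 73.03°F.

73.03 °F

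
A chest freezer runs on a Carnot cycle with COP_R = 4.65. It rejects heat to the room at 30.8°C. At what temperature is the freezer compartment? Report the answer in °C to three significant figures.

For a Carnot refrigerator COP_R = T_C/(T_H − T_C), so T_C = COP·T_H/(1 + COP).
With T_H = 303.95 K, T_C = 4.65 × 303.95/5.650 = 250.15 K.
Converting, 250.15 K = -23.00°C.

-23.0 °C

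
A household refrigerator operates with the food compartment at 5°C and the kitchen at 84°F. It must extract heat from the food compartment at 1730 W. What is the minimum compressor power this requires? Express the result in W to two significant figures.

In absolute terms T_C = 278.15 K and T_H = 302.04 K, so ΔT = 23.89 K.
COP_Carnot = T_C/ΔT = 278.15/23.89 = 11.64.
Ẇ_min = Q̇/COP_Carnot = 1730/11.64 = 148.6 W.

150 W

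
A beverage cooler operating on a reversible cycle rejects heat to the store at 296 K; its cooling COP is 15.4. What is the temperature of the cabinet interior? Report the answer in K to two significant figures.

280 K

For a Carnot refrigerator COP_R = T_C/(T_H − T_C), so T_C = COP·T_H/(1 + COP).
With T_H = 296.00 K, T_C = 15.4 × 296.00/16.40 = 277.95 K.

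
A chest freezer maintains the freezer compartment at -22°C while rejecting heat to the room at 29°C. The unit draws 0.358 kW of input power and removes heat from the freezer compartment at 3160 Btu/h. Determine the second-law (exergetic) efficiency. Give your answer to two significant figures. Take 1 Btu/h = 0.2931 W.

Converting, Q̇_C = 3160 Btu/h = 0.9262 kW, so COP_actual = Q̇_C/Ẇ = 0.9262/0.3580 = 2.587.
In absolute terms T_C = 251.15 K and T_H = 302.15 K, so ΔT = 51.00 K.
COP_Carnot = T_C/ΔT = 251.15/51.00 = 4.925.
η_II = COP_actual/COP_Carnot = 2.587/4.925 = 0.5254.

0.53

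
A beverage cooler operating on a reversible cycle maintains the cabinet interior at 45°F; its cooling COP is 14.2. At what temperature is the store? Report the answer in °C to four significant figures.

26.97 °C

COP_R = T_C/(T_H − T_C) gives T_H − T_C = T_C/COP.
With T_C = 280.37 K, T_H = 280.37 × (1 + 1/14.2) = 300.12 K.
Converting, 300.12 K = 26.97°C.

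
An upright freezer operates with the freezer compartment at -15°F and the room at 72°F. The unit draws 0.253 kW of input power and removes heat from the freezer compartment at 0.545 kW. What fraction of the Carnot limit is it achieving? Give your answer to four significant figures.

0.4215

COP_actual = Q̇_C/Ẇ = 0.5450/0.2530 = 2.154.
In absolute terms T_C = 247.04 K and T_H = 295.37 K, so ΔT = 48.33 K.
COP_Carnot = T_C/ΔT = 247.04/48.33 = 5.111.
η_II = COP_actual/COP_Carnot = 2.154/5.111 = 0.4215.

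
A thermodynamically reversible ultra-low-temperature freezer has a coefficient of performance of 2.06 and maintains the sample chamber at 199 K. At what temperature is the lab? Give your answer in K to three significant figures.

296 K

COP_R = T_C/(T_H − T_C) gives T_H − T_C = T_C/COP.
With T_C = 199.00 K, T_H = 199.00 × (1 + 1/2.06) = 295.60 K.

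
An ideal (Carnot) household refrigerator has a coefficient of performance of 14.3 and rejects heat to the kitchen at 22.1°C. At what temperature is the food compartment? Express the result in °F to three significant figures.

37.0 °F

For a Carnot refrigerator COP_R = T_C/(T_H − T_C), so T_C = COP·T_H/(1 + COP).
With T_H = 295.25 K, T_C = 14.3 × 295.25/15.30 = 275.95 K.
Converting, 275.95 K = 37.04°F.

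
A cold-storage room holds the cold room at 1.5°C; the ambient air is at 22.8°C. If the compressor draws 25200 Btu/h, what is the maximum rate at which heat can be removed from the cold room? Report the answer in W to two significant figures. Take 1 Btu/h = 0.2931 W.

In absolute terms T_C = 274.65 K and T_H = 295.95 K, so ΔT = 21.30 K.
COP_Carnot = T_C/ΔT = 274.65/21.30 = 12.89.
Q̇_max = COP_Carnot × Ẇ = 12.89 × 25200 Btu/h = 324900 Btu/h = 95240 W.

95000 W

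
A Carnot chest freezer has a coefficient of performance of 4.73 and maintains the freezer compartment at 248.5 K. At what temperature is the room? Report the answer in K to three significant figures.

COP_R = T_C/(T_H − T_C) gives T_H − T_C = T_C/COP.
With T_C = 248.50 K, T_H = 248.50 × (1 + 1/4.73) = 301.04 K.

301 K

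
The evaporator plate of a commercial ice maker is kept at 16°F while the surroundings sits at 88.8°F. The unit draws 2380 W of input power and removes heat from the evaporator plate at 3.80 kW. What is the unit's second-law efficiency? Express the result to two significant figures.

0.24

Converting, Q̇_C = 3.800 kW = 3800 W, so COP_actual = Q̇_C/Ẇ = 3800/2380 = 1.597.
In absolute terms T_C = 264.26 K and T_H = 304.71 K, so ΔT = 40.44 K.
COP_Carnot = T_C/ΔT = 264.26/40.44 = 6.534.
η_II = COP_actual/COP_Carnot = 1.597/6.534 = 0.2444.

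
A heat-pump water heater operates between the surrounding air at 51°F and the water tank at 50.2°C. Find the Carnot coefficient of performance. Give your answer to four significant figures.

In absolute terms T_C = 283.71 K and T_H = 323.35 K, so ΔT = 39.64 K.
For a reversible cycle, COP_Carnot = T_H/ΔT = 323.35/39.64 = 8.156.

8.156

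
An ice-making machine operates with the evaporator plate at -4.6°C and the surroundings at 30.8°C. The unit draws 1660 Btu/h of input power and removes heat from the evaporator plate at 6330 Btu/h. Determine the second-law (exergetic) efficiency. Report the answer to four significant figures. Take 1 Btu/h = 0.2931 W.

0.5027

COP_actual = Q̇_C/Ẇ = 6330/1660 = 3.813.
In absolute terms T_C = 268.55 K and T_H = 303.95 K, so ΔT = 35.40 K.
COP_Carnot = T_C/ΔT = 268.55/35.40 = 7.586.
η_II = COP_actual/COP_Carnot = 3.813/7.586 = 0.5027.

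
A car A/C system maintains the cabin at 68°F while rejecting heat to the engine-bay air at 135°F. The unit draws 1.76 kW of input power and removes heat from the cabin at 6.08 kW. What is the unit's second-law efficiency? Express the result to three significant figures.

0.439

COP_actual = Q̇_C/Ẇ = 6.080/1.760 = 3.455.
In absolute terms T_C = 293.15 K and T_H = 330.37 K, so ΔT = 37.22 K.
COP_Carnot = T_C/ΔT = 293.15/37.22 = 7.876.
η_II = COP_actual/COP_Carnot = 3.455/7.876 = 0.4386.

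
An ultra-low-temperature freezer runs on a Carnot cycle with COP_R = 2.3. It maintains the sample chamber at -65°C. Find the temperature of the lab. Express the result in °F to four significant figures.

77.90 °F

COP_R = T_C/(T_H − T_C) gives T_H − T_C = T_C/COP.
With T_C = 208.15 K, T_H = 208.15 × (1 + 1/2.3) = 298.65 K.
Converting, 298.65 K = 77.90°F.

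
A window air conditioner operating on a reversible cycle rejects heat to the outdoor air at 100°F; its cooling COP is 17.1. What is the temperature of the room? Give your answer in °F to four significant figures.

69.08 °F

For a Carnot refrigerator COP_R = T_C/(T_H − T_C), so T_C = COP·T_H/(1 + COP).
With T_H = 310.93 K, T_C = 17.1 × 310.93/18.10 = 293.75 K.
Converting, 293.75 K = 69.08°F.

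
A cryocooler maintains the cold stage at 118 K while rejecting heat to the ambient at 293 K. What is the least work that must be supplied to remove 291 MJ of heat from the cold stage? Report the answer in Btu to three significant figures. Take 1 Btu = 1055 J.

409000 Btu

The reservoir spacing is ΔT = 293 − 118 = 175.0 K.
The reversible limit is COP_R = T_C/ΔT = 0.6743, so W_min = Q_C/COP = Q_C·ΔT/T_C.
W_min = 291.0 × 175.0/118.00 = 431.6 MJ = 409100 Btu.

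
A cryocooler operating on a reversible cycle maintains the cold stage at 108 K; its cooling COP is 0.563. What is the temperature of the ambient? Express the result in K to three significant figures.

300 K

COP_R = T_C/(T_H − T_C) gives T_H − T_C = T_C/COP.
With T_C = 108.00 K, T_H = 108.00 × (1 + 1/0.563) = 299.83 K.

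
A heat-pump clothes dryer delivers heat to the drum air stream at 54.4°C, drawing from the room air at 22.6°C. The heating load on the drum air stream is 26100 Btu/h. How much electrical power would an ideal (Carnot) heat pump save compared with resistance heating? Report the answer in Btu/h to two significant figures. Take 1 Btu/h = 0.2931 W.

24000 Btu/h

In absolute terms T_C = 295.75 K and T_H = 327.55 K, so ΔT = 31.80 K.
COP_Carnot = T_H/ΔT = 327.55/31.80 = 10.30.
Resistance heating needs Ẇ_res = Q̇_H = 26100 Btu/h; the reversible heat pump needs only Ẇ_hp = Q̇_H/COP = 2534 Btu/h.
Saving = 26100 − 2534 = 23570 Btu/h.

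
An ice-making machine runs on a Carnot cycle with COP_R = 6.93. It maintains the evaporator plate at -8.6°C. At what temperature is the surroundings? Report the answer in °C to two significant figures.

30 °C

COP_R = T_C/(T_H − T_C) gives T_H − T_C = T_C/COP.
With T_C = 264.55 K, T_H = 264.55 × (1 + 1/6.93) = 302.72 K.
Converting, 302.72 K = 29.57°C.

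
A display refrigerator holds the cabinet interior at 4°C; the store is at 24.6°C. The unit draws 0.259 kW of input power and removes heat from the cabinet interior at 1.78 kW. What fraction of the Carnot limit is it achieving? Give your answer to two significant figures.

COP_actual = Q̇_C/Ẇ = 1.780/0.2590 = 6.873.
In absolute terms T_C = 277.15 K and T_H = 297.75 K, so ΔT = 20.60 K.
COP_Carnot = T_C/ΔT = 277.15/20.60 = 13.45.
η_II = COP_actual/COP_Carnot = 6.873/13.45 = 0.5108.

0.51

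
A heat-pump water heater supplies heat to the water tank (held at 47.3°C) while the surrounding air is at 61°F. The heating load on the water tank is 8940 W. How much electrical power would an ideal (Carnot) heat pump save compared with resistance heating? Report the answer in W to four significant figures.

8070 W

In absolute terms T_C = 289.26 K and T_H = 320.45 K, so ΔT = 31.19 K.
COP_Carnot = T_H/ΔT = 320.45/31.19 = 10.27.
Resistance heating needs Ẇ_res = Q̇_H = 8940 W; the reversible heat pump needs only Ẇ_hp = Q̇_H/COP = 870.1 W.
Saving = 8940 − 870.1 = 8070 W.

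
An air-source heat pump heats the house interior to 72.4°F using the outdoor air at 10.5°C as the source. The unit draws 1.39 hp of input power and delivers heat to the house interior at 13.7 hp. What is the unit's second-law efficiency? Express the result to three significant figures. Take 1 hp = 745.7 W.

0.398

COP_actual = Q̇_H/Ẇ = 13.70/1.390 = 9.856.
In absolute terms T_C = 283.65 K and T_H = 295.59 K, so ΔT = 11.94 K.
COP_Carnot = T_H/ΔT = 295.59/11.94 = 24.75.
η_II = COP_actual/COP_Carnot = 9.856/24.75 = 0.3983.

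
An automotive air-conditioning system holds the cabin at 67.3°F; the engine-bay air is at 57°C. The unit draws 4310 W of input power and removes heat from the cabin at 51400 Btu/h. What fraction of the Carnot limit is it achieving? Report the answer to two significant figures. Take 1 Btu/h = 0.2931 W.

Converting, Q̇_C = 51400 Btu/h = 15070 W, so COP_actual = Q̇_C/Ẇ = 15070/4310 = 3.495.
In absolute terms T_C = 292.76 K and T_H = 330.15 K, so ΔT = 37.39 K.
COP_Carnot = T_C/ΔT = 292.76/37.39 = 7.830.
η_II = COP_actual/COP_Carnot = 3.495/7.830 = 0.4464.

0.45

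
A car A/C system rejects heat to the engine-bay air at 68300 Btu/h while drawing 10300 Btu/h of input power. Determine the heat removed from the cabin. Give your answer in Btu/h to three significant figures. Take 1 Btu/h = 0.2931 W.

58000 Btu/h

For a cyclic device the first law requires Q̇_H = Q̇_C + Ẇ.
Q̇_C = Q̇_H − Ẇ = 58000 Btu/h.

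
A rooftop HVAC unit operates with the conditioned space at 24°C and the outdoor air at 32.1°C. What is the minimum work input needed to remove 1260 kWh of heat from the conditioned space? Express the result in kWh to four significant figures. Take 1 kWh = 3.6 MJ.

In absolute terms T_C = 297.15 K and T_H = 305.25 K, so ΔT = 8.100 K.
The reversible limit is COP_R = T_C/ΔT = 36.69, so W_min = Q_C/COP = Q_C·ΔT/T_C.
W_min = 1260 × 8.100/297.15 = 34.35 kWh.

34.35 kWh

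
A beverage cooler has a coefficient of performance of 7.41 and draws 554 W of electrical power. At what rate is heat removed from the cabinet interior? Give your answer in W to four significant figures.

Q̇_C = COP × Ẇ = 7.41 × 554.0 = 4105 W.

4105 W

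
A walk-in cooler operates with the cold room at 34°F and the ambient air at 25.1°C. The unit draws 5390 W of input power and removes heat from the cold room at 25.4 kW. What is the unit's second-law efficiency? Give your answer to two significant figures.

Converting, Q̇_C = 25.40 kW = 25400 W, so COP_actual = Q̇_C/Ẇ = 25400/5390 = 4.712.
In absolute terms T_C = 274.26 K and T_H = 298.25 K, so ΔT = 23.99 K.
COP_Carnot = T_C/ΔT = 274.26/23.99 = 11.43.
η_II = COP_actual/COP_Carnot = 4.712/11.43 = 0.4122.

0.41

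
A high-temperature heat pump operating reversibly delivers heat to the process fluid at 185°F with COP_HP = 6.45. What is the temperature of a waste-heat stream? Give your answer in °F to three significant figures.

85.1 °F

COP_HP = T_H/(T_H − T_C) gives T_H − T_C = T_H/COP.
With T_H = 358.15 K, T_C = 358.15 × (1 − 1/6.45) = 302.62 K.
Converting, 302.62 K = 85.05°F.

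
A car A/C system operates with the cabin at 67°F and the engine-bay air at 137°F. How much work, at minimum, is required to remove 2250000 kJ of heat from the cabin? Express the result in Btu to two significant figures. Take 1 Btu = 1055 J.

In absolute terms T_C = 292.59 K and T_H = 331.48 K, so ΔT = 38.89 K.
The reversible limit is COP_R = T_C/ΔT = 7.524, so W_min = Q_C/COP = Q_C·ΔT/T_C.
W_min = 2250000 × 38.89/292.59 = 299000 kJ = 283500 Btu.

280000 Btu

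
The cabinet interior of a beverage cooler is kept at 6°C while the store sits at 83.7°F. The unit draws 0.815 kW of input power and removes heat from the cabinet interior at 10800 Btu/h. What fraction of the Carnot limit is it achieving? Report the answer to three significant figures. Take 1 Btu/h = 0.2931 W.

Converting, Q̇_C = 10800 Btu/h = 3.165 kW, so COP_actual = Q̇_C/Ẇ = 3.165/0.8150 = 3.884.
In absolute terms T_C = 279.15 K and T_H = 301.87 K, so ΔT = 22.72 K.
COP_Carnot = T_C/ΔT = 279.15/22.72 = 12.29.
η_II = COP_actual/COP_Carnot = 3.884/12.29 = 0.3162.

0.316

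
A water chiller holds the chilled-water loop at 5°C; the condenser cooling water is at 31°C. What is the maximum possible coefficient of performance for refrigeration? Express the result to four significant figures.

10.70

In absolute terms T_C = 278.15 K and T_H = 304.15 K, so ΔT = 26.00 K.
For a reversible cycle, COP_Carnot = T_C/ΔT = 278.15/26.00 = 10.70.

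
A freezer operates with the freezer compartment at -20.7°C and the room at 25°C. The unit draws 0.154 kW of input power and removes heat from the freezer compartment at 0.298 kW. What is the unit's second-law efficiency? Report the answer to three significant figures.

COP_actual = Q̇_C/Ẇ = 0.2980/0.1540 = 1.935.
In absolute terms T_C = 252.45 K and T_H = 298.15 K, so ΔT = 45.70 K.
COP_Carnot = T_C/ΔT = 252.45/45.70 = 5.524.
η_II = COP_actual/COP_Carnot = 1.935/5.524 = 0.3503.

0.350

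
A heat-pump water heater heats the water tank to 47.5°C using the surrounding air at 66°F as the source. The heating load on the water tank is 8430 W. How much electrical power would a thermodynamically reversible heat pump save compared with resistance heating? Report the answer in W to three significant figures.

In absolute terms T_C = 292.04 K and T_H = 320.65 K, so ΔT = 28.61 K.
COP_Carnot = T_H/ΔT = 320.65/28.61 = 11.21.
Resistance heating needs Ẇ_res = Q̇_H = 8430 W; the reversible heat pump needs only Ẇ_hp = Q̇_H/COP = 752.2 W.
Saving = 8430 − 752.2 = 7678 W.

7680 W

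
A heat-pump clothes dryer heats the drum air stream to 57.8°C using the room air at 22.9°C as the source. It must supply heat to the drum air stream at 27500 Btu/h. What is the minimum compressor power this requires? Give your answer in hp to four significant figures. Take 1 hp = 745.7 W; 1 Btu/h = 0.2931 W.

In absolute terms T_C = 296.05 K and T_H = 330.95 K, so ΔT = 34.90 K.
COP_Carnot = T_H/ΔT = 330.95/34.90 = 9.483.
Ẇ_min = Q̇/COP_Carnot = 27500/9.483 = 2900 Btu/h = 1.140 hp.

1.140 hp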